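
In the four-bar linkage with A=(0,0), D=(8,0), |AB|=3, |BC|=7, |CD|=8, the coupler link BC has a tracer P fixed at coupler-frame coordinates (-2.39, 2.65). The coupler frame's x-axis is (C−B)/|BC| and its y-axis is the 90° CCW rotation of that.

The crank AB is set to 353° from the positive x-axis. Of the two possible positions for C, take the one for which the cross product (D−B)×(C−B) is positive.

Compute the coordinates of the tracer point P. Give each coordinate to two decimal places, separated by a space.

A=(0,0), D=(8.00,0)
B = A + 3.00·(cos353°, sin353°) = (2.9776, -0.3656)
|BD| = 5.0357
circle(B,7.00) ∩ circle(D,8.00): a=1.0284, h=6.9240
  candidates: C₊=(3.5007,6.6148) cross=34.867; C₋=(4.5061,-7.1967) cross=-34.867
  mode + wants cross > 0 → take C=(3.5007,6.6148) (cross=34.867)
ex = (C−B)/|BC| = (0.0747,0.9972); ey = (-0.9972,0.0747)
P = B + -2.39·ex + 2.65·ey = (0.1565,-2.5509)

0.16 -2.55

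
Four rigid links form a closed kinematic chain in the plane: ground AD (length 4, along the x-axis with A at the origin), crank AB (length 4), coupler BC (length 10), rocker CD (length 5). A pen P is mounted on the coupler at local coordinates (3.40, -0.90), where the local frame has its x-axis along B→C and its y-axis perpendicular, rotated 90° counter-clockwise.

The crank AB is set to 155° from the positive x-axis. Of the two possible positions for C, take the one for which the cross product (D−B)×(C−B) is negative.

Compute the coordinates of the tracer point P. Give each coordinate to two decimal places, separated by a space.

-1.70 -1.25

A=(0,0), D=(4.00,0)
B = A + 4.00·(cos155°, sin155°) = (-3.6252, 1.6905)
|BD| = 7.8104
circle(B,10.00) ∩ circle(D,5.00): a=8.7065, h=4.9190
  candidates: C₊=(5.9396,4.6085) cross=38.420; C₋=(3.8102,-4.9964) cross=-38.420
  mode - wants cross < 0 → take C=(3.8102,-4.9964) (cross=-38.420)
ex = (C−B)/|BC| = (0.7435,-0.6687); ey = (0.6687,0.7435)
P = B + 3.40·ex + -0.90·ey = (-1.6990,-1.2523)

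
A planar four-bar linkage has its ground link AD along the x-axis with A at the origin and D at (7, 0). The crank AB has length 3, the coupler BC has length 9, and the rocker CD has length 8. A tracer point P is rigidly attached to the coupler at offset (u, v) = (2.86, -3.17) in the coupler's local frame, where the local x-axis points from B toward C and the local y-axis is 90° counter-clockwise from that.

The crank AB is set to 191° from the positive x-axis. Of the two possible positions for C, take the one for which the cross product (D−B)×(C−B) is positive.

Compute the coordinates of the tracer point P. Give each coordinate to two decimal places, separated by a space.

1.31 -0.20

A=(0,0), D=(7.00,0)
B = A + 3.00·(cos191°, sin191°) = (-2.9449, -0.5724)
|BD| = 9.9613
circle(B,9.00) ∩ circle(D,8.00): a=5.8340, h=6.8531
  candidates: C₊=(2.4856,6.6046) cross=68.266; C₋=(3.2733,-7.0789) cross=-68.266
  mode + wants cross > 0 → take C=(2.4856,6.6046) (cross=68.266)
ex = (C−B)/|BC| = (0.6034,0.7974); ey = (-0.7974,0.6034)
P = B + 2.86·ex + -3.17·ey = (1.3087,-0.2045)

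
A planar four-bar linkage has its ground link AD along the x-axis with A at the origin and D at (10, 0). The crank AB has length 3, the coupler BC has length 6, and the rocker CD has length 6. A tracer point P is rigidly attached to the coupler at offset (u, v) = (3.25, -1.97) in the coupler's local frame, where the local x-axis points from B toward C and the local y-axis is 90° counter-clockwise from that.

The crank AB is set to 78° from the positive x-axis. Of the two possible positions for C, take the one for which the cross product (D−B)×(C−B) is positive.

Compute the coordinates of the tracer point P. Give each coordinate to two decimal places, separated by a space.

A=(0,0), D=(10.00,0)
B = A + 3.00·(cos78°, sin78°) = (0.6237, 2.9344)
|BD| = 9.8247
circle(B,6.00) ∩ circle(D,6.00): a=4.9124, h=3.4451
  candidates: C₊=(6.3408,4.7551) cross=33.847; C₋=(4.2829,-1.8206) cross=-33.847
  mode + wants cross > 0 → take C=(6.3408,4.7551) (cross=33.847)
ex = (C−B)/|BC| = (0.9529,0.3034); ey = (-0.3034,0.9529)
P = B + 3.25·ex + -1.97·ey = (4.3183,2.0435)

4.32 2.04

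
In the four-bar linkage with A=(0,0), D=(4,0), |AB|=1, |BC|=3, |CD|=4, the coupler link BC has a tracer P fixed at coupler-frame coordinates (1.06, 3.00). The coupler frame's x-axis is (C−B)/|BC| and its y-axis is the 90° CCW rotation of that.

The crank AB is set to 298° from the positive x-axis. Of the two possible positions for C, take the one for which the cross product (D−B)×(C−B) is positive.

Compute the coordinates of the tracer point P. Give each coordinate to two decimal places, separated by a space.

A=(0,0), D=(4.00,0)
B = A + 1.00·(cos298°, sin298°) = (0.4695, -0.8829)
|BD| = 3.6393
circle(B,3.00) ∩ circle(D,4.00): a=0.8579, h=2.8747
  candidates: C₊=(0.6043,2.1140) cross=10.462; C₋=(1.9992,-3.4636) cross=-10.462
  mode + wants cross > 0 → take C=(0.6043,2.1140) (cross=10.462)
ex = (C−B)/|BC| = (0.0449,0.9990); ey = (-0.9990,0.0449)
P = B + 1.06·ex + 3.00·ey = (-2.4799,0.3108)

-2.48 0.31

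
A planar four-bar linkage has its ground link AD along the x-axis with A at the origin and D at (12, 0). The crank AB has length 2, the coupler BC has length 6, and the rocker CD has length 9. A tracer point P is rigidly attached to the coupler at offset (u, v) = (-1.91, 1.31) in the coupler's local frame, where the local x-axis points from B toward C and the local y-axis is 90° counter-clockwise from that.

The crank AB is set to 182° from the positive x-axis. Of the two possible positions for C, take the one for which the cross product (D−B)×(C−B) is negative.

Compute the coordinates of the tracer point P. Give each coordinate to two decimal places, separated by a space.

-3.15 1.94

A=(0,0), D=(12.00,0)
B = A + 2.00·(cos182°, sin182°) = (-1.9988, -0.0698)
|BD| = 13.9990
circle(B,6.00) ∩ circle(D,9.00): a=5.3922, h=2.6314
  candidates: C₊=(3.3802,2.5884) cross=36.836; C₋=(3.4065,-2.6742) cross=-36.836
  mode - wants cross < 0 → take C=(3.4065,-2.6742) (cross=-36.836)
ex = (C−B)/|BC| = (0.9009,-0.4341); ey = (0.4341,0.9009)
P = B + -1.91·ex + 1.31·ey = (-3.1508,1.9394)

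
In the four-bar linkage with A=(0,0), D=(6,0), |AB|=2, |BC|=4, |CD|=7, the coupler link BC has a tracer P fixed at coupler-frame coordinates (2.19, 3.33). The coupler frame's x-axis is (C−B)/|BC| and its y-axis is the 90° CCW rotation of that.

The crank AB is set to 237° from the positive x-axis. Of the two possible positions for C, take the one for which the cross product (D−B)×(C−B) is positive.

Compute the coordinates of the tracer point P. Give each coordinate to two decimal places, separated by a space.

-4.14 0.89

A=(0,0), D=(6.00,0)
B = A + 2.00·(cos237°, sin237°) = (-1.0893, -1.6773)
|BD| = 7.2850
circle(B,4.00) ∩ circle(D,7.00): a=1.3776, h=3.7553
  candidates: C₊=(-0.6134,2.2942) cross=27.357; C₋=(1.1159,-5.0146) cross=-27.357
  mode + wants cross > 0 → take C=(-0.6134,2.2942) (cross=27.357)
ex = (C−B)/|BC| = (0.1190,0.9929); ey = (-0.9929,0.1190)
P = B + 2.19·ex + 3.33·ey = (-4.1351,0.8933)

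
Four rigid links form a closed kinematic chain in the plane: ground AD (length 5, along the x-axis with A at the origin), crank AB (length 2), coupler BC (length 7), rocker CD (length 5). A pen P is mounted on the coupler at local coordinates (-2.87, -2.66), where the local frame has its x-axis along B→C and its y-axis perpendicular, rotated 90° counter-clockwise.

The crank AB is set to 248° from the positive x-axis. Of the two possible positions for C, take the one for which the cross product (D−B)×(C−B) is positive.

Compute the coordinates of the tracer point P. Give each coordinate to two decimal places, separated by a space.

A=(0,0), D=(5.00,0)
B = A + 2.00·(cos248°, sin248°) = (-0.7492, -1.8544)
|BD| = 6.0409
circle(B,7.00) ∩ circle(D,5.00): a=5.0069, h=4.8919
  candidates: C₊=(2.5143,4.3383) cross=29.551; C₋=(5.5176,-4.9731) cross=-29.551
  mode + wants cross > 0 → take C=(2.5143,4.3383) (cross=29.551)
ex = (C−B)/|BC| = (0.4662,0.8847); ey = (-0.8847,0.4662)
P = B + -2.87·ex + -2.66·ey = (0.2660,-5.6335)

0.27 -5.63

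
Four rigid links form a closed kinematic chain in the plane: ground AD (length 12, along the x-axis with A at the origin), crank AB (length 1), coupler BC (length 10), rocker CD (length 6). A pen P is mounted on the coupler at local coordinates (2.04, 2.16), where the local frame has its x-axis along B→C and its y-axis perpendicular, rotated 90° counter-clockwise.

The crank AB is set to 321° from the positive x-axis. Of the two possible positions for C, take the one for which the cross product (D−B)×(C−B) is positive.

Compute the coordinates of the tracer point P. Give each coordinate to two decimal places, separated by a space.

A=(0,0), D=(12.00,0)
B = A + 1.00·(cos321°, sin321°) = (0.7771, -0.6293)
|BD| = 11.2405
circle(B,10.00) ∩ circle(D,6.00): a=8.4671, h=5.3206
  candidates: C₊=(8.9331,5.1569) cross=59.806; C₋=(9.5288,-5.4675) cross=-59.806
  mode + wants cross > 0 → take C=(8.9331,5.1569) (cross=59.806)
ex = (C−B)/|BC| = (0.8156,0.5786); ey = (-0.5786,0.8156)
P = B + 2.04·ex + 2.16·ey = (1.1911,2.3128)

1.19 2.31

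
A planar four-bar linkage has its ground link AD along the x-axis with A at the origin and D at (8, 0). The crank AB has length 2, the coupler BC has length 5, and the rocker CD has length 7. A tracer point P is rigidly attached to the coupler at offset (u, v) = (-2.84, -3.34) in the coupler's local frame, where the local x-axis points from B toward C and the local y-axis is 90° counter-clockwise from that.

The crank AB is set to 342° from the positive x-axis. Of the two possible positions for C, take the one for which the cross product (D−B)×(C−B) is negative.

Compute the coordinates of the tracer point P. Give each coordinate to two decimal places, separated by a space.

-2.17 1.01

A=(0,0), D=(8.00,0)
B = A + 2.00·(cos342°, sin342°) = (1.9021, -0.6180)
|BD| = 6.1291
circle(B,5.00) ∩ circle(D,7.00): a=1.1067, h=4.8760
  candidates: C₊=(2.5115,4.3447) cross=29.886; C₋=(3.4948,-5.3576) cross=-29.886
  mode - wants cross < 0 → take C=(3.4948,-5.3576) (cross=-29.886)
ex = (C−B)/|BC| = (0.3185,-0.9479); ey = (0.9479,0.3185)
P = B + -2.84·ex + -3.34·ey = (-2.1686,1.0101)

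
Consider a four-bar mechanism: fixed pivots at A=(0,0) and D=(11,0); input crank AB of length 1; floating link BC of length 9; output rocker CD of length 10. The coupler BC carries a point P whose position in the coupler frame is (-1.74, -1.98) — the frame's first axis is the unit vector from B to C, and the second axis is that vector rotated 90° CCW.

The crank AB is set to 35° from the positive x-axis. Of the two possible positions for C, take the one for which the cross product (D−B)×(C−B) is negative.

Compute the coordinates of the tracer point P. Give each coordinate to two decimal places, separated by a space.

-1.70 1.34

A=(0,0), D=(11.00,0)
B = A + 1.00·(cos35°, sin35°) = (0.8192, 0.5736)
|BD| = 10.1970
circle(B,9.00) ∩ circle(D,10.00): a=4.1668, h=7.9773
  candidates: C₊=(5.4281,8.3039) cross=81.345; C₋=(4.5307,-7.6255) cross=-81.345
  mode - wants cross < 0 → take C=(4.5307,-7.6255) (cross=-81.345)
ex = (C−B)/|BC| = (0.4124,-0.9110); ey = (0.9110,0.4124)
P = B + -1.74·ex + -1.98·ey = (-1.7022,1.3422)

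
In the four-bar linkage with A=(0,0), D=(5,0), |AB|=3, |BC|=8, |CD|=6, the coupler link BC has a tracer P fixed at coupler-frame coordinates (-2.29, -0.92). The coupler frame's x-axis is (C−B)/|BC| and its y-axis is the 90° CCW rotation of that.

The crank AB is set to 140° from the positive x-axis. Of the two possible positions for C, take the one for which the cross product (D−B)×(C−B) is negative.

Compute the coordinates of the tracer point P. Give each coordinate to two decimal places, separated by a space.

A=(0,0), D=(5.00,0)
B = A + 3.00·(cos140°, sin140°) = (-2.2981, 1.9284)
|BD| = 7.5486
circle(B,8.00) ∩ circle(D,6.00): a=5.6289, h=5.6846
  candidates: C₊=(4.5962,5.9864) cross=42.911; C₋=(1.6919,-5.0056) cross=-42.911
  mode - wants cross < 0 → take C=(1.6919,-5.0056) (cross=-42.911)
ex = (C−B)/|BC| = (0.4987,-0.8667); ey = (0.8667,0.4987)
P = B + -2.29·ex + -0.92·ey = (-4.2377,3.4544)

-4.24 3.45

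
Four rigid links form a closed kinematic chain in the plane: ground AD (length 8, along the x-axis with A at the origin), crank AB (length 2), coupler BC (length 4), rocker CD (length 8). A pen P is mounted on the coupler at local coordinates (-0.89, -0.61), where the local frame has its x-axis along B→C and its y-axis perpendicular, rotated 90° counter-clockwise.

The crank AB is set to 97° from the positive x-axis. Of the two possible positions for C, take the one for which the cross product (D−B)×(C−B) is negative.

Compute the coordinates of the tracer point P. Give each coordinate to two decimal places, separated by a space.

-0.96 2.79

A=(0,0), D=(8.00,0)
B = A + 2.00·(cos97°, sin97°) = (-0.2437, 1.9851)
|BD| = 8.4794
circle(B,4.00) ∩ circle(D,8.00): a=1.4093, h=3.7435
  candidates: C₊=(2.0028,5.2946) cross=31.743; C₋=(0.2500,-1.9843) cross=-31.743
  mode - wants cross < 0 → take C=(0.2500,-1.9843) (cross=-31.743)
ex = (C−B)/|BC| = (0.1234,-0.9924); ey = (0.9924,0.1234)
P = B + -0.89·ex + -0.61·ey = (-0.9589,2.7930)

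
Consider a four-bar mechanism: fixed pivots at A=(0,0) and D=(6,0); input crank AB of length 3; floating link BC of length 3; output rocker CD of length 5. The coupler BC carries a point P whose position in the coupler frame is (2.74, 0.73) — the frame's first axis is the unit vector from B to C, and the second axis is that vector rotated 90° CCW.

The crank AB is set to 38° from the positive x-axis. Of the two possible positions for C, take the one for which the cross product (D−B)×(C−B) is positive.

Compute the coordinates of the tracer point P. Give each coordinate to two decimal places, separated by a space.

3.03 4.60

A=(0,0), D=(6.00,0)
B = A + 3.00·(cos38°, sin38°) = (2.3640, 1.8470)
|BD| = 4.0782
circle(B,3.00) ∩ circle(D,5.00): a=0.0774, h=2.9990
  candidates: C₊=(3.7913,4.4857) cross=12.230; C₋=(1.0748,-0.8619) cross=-12.230
  mode + wants cross > 0 → take C=(3.7913,4.4857) (cross=12.230)
ex = (C−B)/|BC| = (0.4758,0.8796); ey = (-0.8796,0.4758)
P = B + 2.74·ex + 0.73·ey = (3.0255,4.6043)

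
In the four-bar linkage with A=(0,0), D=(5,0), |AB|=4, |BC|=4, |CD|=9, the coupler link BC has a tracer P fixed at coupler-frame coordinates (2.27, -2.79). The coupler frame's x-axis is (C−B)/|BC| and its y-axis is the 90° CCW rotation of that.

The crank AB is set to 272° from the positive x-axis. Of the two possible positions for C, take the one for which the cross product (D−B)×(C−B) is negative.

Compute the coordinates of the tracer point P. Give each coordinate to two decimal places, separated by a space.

A=(0,0), D=(5.00,0)
B = A + 4.00·(cos272°, sin272°) = (0.1396, -3.9976)
|BD| = 6.2932
circle(B,4.00) ∩ circle(D,9.00): a=-2.0177, h=3.4538
  candidates: C₊=(-3.6127,-2.6118) cross=21.735; C₋=(0.7752,-7.9467) cross=-21.735
  mode - wants cross < 0 → take C=(0.7752,-7.9467) (cross=-21.735)
ex = (C−B)/|BC| = (0.1589,-0.9873); ey = (0.9873,0.1589)
P = B + 2.27·ex + -2.79·ey = (-2.2543,-6.6820)

-2.25 -6.68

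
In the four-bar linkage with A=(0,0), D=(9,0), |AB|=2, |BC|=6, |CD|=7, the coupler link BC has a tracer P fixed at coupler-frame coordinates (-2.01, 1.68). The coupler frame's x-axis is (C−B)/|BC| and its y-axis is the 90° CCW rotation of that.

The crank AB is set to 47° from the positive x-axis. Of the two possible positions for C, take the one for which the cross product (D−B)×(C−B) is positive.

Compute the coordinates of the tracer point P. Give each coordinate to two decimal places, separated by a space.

A=(0,0), D=(9.00,0)
B = A + 2.00·(cos47°, sin47°) = (1.3640, 1.4627)
|BD| = 7.7748
circle(B,6.00) ∩ circle(D,7.00): a=3.0514, h=5.1661
  candidates: C₊=(5.3328,5.9625) cross=40.166; C₋=(3.3890,-4.1853) cross=-40.166
  mode + wants cross > 0 → take C=(5.3328,5.9625) (cross=40.166)
ex = (C−B)/|BC| = (0.6615,0.7500); ey = (-0.7500,0.6615)
P = B + -2.01·ex + 1.68·ey = (-1.2255,1.0665)

-1.23 1.07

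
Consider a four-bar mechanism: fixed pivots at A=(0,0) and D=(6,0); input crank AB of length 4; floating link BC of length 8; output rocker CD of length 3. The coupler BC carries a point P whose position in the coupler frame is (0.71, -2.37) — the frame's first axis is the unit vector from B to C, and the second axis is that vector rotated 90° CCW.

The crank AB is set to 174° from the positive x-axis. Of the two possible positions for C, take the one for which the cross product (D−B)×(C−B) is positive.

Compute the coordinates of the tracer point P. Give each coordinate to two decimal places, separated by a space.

A=(0,0), D=(6.00,0)
B = A + 4.00·(cos174°, sin174°) = (-3.9781, 0.4181)
|BD| = 9.9868
circle(B,8.00) ∩ circle(D,3.00): a=7.7470, h=1.9958
  candidates: C₊=(3.8457,2.0878) cross=19.932; C₋=(3.6786,-1.9003) cross=-19.932
  mode + wants cross > 0 → take C=(3.8457,2.0878) (cross=19.932)
ex = (C−B)/|BC| = (0.9780,0.2087); ey = (-0.2087,0.9780)
P = B + 0.71·ex + -2.37·ey = (-2.7891,-1.7515)

-2.79 -1.75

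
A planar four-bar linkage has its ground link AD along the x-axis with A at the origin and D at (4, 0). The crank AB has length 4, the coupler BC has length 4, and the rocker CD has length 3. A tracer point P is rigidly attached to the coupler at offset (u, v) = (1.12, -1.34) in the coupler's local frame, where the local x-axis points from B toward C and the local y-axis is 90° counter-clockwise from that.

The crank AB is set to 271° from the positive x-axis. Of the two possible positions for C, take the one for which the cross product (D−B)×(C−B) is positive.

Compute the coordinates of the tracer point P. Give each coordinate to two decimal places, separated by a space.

A=(0,0), D=(4.00,0)
B = A + 4.00·(cos271°, sin271°) = (0.0698, -3.9994)
|BD| = 5.6073
circle(B,4.00) ∩ circle(D,3.00): a=3.4278, h=2.0616
  candidates: C₊=(1.0020,-0.1095) cross=11.560; C₋=(3.9428,-2.9995) cross=-11.560
  mode + wants cross > 0 → take C=(1.0020,-0.1095) (cross=11.560)
ex = (C−B)/|BC| = (0.2330,0.9725); ey = (-0.9725,0.2330)
P = B + 1.12·ex + -1.34·ey = (1.6339,-3.2225)

1.63 -3.22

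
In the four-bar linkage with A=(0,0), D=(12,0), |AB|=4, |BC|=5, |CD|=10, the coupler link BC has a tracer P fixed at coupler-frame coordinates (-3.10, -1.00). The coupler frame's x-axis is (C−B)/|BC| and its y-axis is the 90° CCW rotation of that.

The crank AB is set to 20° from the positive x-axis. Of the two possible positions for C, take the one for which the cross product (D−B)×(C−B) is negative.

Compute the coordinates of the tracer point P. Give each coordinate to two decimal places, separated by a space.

3.48 4.61

A=(0,0), D=(12.00,0)
B = A + 4.00·(cos20°, sin20°) = (3.7588, 1.3681)
|BD| = 8.3540
circle(B,5.00) ∩ circle(D,10.00): a=-0.3119, h=4.9903
  candidates: C₊=(4.2683,6.3420) cross=41.689; C₋=(2.6339,-3.5037) cross=-41.689
  mode - wants cross < 0 → take C=(2.6339,-3.5037) (cross=-41.689)
ex = (C−B)/|BC| = (-0.2250,-0.9744); ey = (0.9744,-0.2250)
P = B + -3.10·ex + -1.00·ey = (3.4818,4.6136)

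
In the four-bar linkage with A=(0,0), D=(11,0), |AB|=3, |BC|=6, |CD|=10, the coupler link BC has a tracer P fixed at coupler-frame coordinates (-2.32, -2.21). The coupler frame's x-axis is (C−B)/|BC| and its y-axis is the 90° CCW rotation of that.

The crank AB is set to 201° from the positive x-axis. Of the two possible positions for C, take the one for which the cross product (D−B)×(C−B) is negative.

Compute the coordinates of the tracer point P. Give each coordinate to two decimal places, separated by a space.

A=(0,0), D=(11.00,0)
B = A + 3.00·(cos201°, sin201°) = (-2.8007, -1.0751)
|BD| = 13.8426
circle(B,6.00) ∩ circle(D,10.00): a=4.6096, h=3.8408
  candidates: C₊=(1.4966,3.1121) cross=53.167; C₋=(2.0932,-4.5463) cross=-53.167
  mode - wants cross < 0 → take C=(2.0932,-4.5463) (cross=-53.167)
ex = (C−B)/|BC| = (0.8157,-0.5785); ey = (0.5785,0.8157)
P = B + -2.32·ex + -2.21·ey = (-5.9716,-1.5355)

-5.97 -1.54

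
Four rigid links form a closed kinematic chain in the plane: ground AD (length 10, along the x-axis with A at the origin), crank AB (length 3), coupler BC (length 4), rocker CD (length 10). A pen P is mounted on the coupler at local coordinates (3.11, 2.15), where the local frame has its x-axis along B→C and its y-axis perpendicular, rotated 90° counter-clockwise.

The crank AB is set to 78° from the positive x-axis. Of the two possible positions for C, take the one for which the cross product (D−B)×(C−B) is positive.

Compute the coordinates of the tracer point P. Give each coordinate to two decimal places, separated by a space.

0.09 6.68

A=(0,0), D=(10.00,0)
B = A + 3.00·(cos78°, sin78°) = (0.6237, 2.9344)
|BD| = 9.8247
circle(B,4.00) ∩ circle(D,10.00): a=0.6374, h=3.9489
  candidates: C₊=(2.4115,6.5127) cross=38.797; C₋=(0.0526,-1.0246) cross=-38.797
  mode + wants cross > 0 → take C=(2.4115,6.5127) (cross=38.797)
ex = (C−B)/|BC| = (0.4469,0.8946); ey = (-0.8946,0.4469)
P = B + 3.11·ex + 2.15·ey = (0.0904,6.6775)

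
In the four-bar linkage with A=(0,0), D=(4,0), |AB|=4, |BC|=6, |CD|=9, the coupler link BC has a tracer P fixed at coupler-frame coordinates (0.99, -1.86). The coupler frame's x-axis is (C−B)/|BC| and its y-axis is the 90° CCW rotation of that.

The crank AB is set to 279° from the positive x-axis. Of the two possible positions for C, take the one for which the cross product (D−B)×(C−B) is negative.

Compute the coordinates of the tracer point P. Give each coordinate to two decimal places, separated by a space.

-0.40 -5.79

A=(0,0), D=(4.00,0)
B = A + 4.00·(cos279°, sin279°) = (0.6257, -3.9508)
|BD| = 5.1956
circle(B,6.00) ∩ circle(D,9.00): a=-1.7328, h=5.7443
  candidates: C₊=(-4.8677,-1.5377) cross=29.845; C₋=(3.8684,-8.9990) cross=-29.845
  mode - wants cross < 0 → take C=(3.8684,-8.9990) (cross=-29.845)
ex = (C−B)/|BC| = (0.5404,-0.8414); ey = (0.8414,0.5404)
P = B + 0.99·ex + -1.86·ey = (-0.4042,-5.7889)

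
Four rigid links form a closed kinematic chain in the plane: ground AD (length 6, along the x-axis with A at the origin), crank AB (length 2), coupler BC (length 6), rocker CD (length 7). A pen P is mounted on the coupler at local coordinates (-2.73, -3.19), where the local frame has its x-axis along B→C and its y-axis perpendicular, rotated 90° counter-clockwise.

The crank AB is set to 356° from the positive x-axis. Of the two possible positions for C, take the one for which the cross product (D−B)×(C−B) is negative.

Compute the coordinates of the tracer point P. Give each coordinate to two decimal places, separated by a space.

-1.45 2.26

A=(0,0), D=(6.00,0)
B = A + 2.00·(cos356°, sin356°) = (1.9951, -0.1395)
|BD| = 4.0073
circle(B,6.00) ∩ circle(D,7.00): a=0.3816, h=5.9879
  candidates: C₊=(2.1680,5.8580) cross=23.995; C₋=(2.5850,-6.1104) cross=-23.995
  mode - wants cross < 0 → take C=(2.5850,-6.1104) (cross=-23.995)
ex = (C−B)/|BC| = (0.0983,-0.9952); ey = (0.9952,0.0983)
P = B + -2.73·ex + -3.19·ey = (-1.4478,2.2637)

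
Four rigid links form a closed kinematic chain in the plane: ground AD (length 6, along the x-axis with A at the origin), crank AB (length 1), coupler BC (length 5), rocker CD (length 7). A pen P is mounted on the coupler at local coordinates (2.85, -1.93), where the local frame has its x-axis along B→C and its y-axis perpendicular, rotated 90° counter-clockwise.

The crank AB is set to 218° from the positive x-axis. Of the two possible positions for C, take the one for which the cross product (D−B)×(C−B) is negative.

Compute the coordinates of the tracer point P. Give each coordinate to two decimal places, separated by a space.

A=(0,0), D=(6.00,0)
B = A + 1.00·(cos218°, sin218°) = (-0.7880, -0.6157)
|BD| = 6.8159
circle(B,5.00) ∩ circle(D,7.00): a=1.6473, h=4.7208
  candidates: C₊=(0.4262,4.2347) cross=32.177; C₋=(1.2790,-5.1684) cross=-32.177
  mode - wants cross < 0 → take C=(1.2790,-5.1684) (cross=-32.177)
ex = (C−B)/|BC| = (0.4134,-0.9105); ey = (0.9105,0.4134)
P = B + 2.85·ex + -1.93·ey = (-1.3672,-4.0086)

-1.37 -4.01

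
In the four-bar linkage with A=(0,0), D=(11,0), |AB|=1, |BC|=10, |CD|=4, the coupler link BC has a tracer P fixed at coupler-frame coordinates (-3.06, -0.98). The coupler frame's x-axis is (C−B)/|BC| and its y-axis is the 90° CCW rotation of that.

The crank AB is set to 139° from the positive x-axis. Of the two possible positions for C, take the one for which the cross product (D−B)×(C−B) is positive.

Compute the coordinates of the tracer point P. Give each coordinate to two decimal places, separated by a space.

A=(0,0), D=(11.00,0)
B = A + 1.00·(cos139°, sin139°) = (-0.7547, 0.6561)
|BD| = 11.7730
circle(B,10.00) ∩ circle(D,4.00): a=9.4540, h=3.2592
  candidates: C₊=(8.8662,3.3833) cross=38.370; C₋=(8.5030,-3.1249) cross=-38.370
  mode + wants cross > 0 → take C=(8.8662,3.3833) (cross=38.370)
ex = (C−B)/|BC| = (0.9621,0.2727); ey = (-0.2727,0.9621)
P = B + -3.06·ex + -0.98·ey = (-3.4314,-1.1213)

-3.43 -1.12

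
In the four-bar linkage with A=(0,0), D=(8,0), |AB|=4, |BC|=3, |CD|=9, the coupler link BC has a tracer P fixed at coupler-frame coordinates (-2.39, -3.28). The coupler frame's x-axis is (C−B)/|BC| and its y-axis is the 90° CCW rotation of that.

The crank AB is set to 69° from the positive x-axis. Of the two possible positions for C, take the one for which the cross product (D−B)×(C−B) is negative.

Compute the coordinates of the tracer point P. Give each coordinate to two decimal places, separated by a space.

1.08 7.78

A=(0,0), D=(8.00,0)
B = A + 4.00·(cos69°, sin69°) = (1.4335, 3.7343)
|BD| = 7.5541
circle(B,3.00) ∩ circle(D,9.00): a=-0.9886, h=2.8324
  candidates: C₊=(1.9743,6.6852) cross=21.397; C₋=(-0.8261,1.7609) cross=-21.397
  mode - wants cross < 0 → take C=(-0.8261,1.7609) (cross=-21.397)
ex = (C−B)/|BC| = (-0.7532,-0.6578); ey = (0.6578,-0.7532)
P = B + -2.39·ex + -3.28·ey = (1.0759,7.7769)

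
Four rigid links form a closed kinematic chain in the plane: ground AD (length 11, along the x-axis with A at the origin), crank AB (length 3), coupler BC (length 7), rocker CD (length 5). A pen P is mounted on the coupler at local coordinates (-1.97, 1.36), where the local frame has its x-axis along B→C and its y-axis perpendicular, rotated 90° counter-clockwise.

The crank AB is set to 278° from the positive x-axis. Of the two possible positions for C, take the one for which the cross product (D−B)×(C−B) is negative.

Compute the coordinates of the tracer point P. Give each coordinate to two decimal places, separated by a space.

-1.45 -1.47

A=(0,0), D=(11.00,0)
B = A + 3.00·(cos278°, sin278°) = (0.4175, -2.9708)
|BD| = 10.9916
circle(B,7.00) ∩ circle(D,5.00): a=6.5875, h=2.3674
  candidates: C₊=(6.1200,1.0889) cross=26.021; C₋=(7.3997,-3.4696) cross=-26.021
  mode - wants cross < 0 → take C=(7.3997,-3.4696) (cross=-26.021)
ex = (C−B)/|BC| = (0.9975,-0.0713); ey = (0.0713,0.9975)
P = B + -1.97·ex + 1.36·ey = (-1.4506,-1.4739)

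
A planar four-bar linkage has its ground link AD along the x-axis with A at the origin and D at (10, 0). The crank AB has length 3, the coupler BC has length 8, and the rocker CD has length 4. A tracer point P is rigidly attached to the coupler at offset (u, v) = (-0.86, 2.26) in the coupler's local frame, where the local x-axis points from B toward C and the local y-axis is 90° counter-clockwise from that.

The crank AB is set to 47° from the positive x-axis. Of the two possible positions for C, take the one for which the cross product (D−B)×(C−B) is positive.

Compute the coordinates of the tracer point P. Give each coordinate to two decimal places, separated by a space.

A=(0,0), D=(10.00,0)
B = A + 3.00·(cos47°, sin47°) = (2.0460, 2.1941)
|BD| = 8.2511
circle(B,8.00) ∩ circle(D,4.00): a=7.0342, h=3.8104
  candidates: C₊=(9.8402,3.9968) cross=31.440; C₋=(7.8138,-3.3497) cross=-31.440
  mode + wants cross > 0 → take C=(9.8402,3.9968) (cross=31.440)
ex = (C−B)/|BC| = (0.9743,0.2253); ey = (-0.2253,0.9743)
P = B + -0.86·ex + 2.26·ey = (0.6988,4.2021)

0.70 4.20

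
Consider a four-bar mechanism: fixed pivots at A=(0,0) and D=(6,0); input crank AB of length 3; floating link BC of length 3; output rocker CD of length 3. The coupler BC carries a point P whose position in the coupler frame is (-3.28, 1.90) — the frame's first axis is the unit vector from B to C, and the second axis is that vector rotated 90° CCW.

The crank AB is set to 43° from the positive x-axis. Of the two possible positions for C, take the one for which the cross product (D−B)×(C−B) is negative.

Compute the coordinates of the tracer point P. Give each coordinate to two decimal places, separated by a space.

A=(0,0), D=(6.00,0)
B = A + 3.00·(cos43°, sin43°) = (2.1941, 2.0460)
|BD| = 4.3210
circle(B,3.00) ∩ circle(D,3.00): a=2.1605, h=2.0814
  candidates: C₊=(5.0826,2.8563) cross=8.994; C₋=(3.1115,-0.8103) cross=-8.994
  mode - wants cross < 0 → take C=(3.1115,-0.8103) (cross=-8.994)
ex = (C−B)/|BC| = (0.3058,-0.9521); ey = (0.9521,0.3058)
P = B + -3.28·ex + 1.90·ey = (3.0000,5.7499)

3.00 5.75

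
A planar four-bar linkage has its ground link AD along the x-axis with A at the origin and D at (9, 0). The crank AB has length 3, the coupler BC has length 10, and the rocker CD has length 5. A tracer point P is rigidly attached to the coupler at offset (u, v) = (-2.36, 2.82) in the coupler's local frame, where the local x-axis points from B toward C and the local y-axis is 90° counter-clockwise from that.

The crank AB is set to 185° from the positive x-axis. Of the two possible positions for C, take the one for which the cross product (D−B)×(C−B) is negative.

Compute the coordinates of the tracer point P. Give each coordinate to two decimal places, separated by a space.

-4.06 3.26

A=(0,0), D=(9.00,0)
B = A + 3.00·(cos185°, sin185°) = (-2.9886, -0.2615)
|BD| = 11.9914
circle(B,10.00) ∩ circle(D,5.00): a=9.1229, h=4.0953
  candidates: C₊=(6.0429,4.0318) cross=49.109; C₋=(6.2215,-4.1569) cross=-49.109
  mode - wants cross < 0 → take C=(6.2215,-4.1569) (cross=-49.109)
ex = (C−B)/|BC| = (0.9210,-0.3895); ey = (0.3895,0.9210)
P = B + -2.36·ex + 2.82·ey = (-4.0636,3.2551)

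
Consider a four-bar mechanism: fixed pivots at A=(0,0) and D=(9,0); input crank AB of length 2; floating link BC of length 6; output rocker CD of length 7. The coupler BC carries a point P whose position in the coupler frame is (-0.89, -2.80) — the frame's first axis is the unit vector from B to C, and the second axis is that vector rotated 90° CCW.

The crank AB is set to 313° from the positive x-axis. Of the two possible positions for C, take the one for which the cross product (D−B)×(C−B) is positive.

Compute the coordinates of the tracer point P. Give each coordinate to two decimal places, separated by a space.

A=(0,0), D=(9.00,0)
B = A + 2.00·(cos313°, sin313°) = (1.3640, -1.4627)
|BD| = 7.7748
circle(B,6.00) ∩ circle(D,7.00): a=3.0514, h=5.1661
  candidates: C₊=(3.3890,4.1853) cross=40.166; C₋=(5.3328,-5.9625) cross=-40.166
  mode + wants cross > 0 → take C=(3.3890,4.1853) (cross=40.166)
ex = (C−B)/|BC| = (0.3375,0.9413); ey = (-0.9413,0.3375)
P = B + -0.89·ex + -2.80·ey = (3.6993,-3.2455)

3.70 -3.25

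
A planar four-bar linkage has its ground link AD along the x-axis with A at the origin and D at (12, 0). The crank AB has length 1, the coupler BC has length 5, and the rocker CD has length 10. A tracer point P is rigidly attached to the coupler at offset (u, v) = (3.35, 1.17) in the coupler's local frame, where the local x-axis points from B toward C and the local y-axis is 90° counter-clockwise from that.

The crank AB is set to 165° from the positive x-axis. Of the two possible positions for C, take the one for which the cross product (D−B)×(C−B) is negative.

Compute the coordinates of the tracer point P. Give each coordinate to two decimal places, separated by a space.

2.22 -1.29

A=(0,0), D=(12.00,0)
B = A + 1.00·(cos165°, sin165°) = (-0.9659, 0.2588)
|BD| = 12.9685
circle(B,5.00) ∩ circle(D,10.00): a=3.5926, h=3.4775
  candidates: C₊=(2.6954,3.6639) cross=45.098; C₋=(2.5566,-3.2897) cross=-45.098
  mode - wants cross < 0 → take C=(2.5566,-3.2897) (cross=-45.098)
ex = (C−B)/|BC| = (0.7045,-0.7097); ey = (0.7097,0.7045)
P = B + 3.35·ex + 1.17·ey = (2.2245,-1.2944)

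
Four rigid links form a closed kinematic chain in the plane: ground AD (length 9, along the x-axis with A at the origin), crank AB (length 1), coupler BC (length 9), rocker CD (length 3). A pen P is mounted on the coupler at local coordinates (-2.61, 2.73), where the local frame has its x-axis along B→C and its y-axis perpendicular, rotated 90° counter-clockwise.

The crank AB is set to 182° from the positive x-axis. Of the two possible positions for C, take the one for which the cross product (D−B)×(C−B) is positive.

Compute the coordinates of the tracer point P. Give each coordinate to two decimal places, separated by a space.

A=(0,0), D=(9.00,0)
B = A + 1.00·(cos182°, sin182°) = (-0.9994, -0.0349)
|BD| = 9.9995
circle(B,9.00) ∩ circle(D,3.00): a=8.5999, h=2.6535
  candidates: C₊=(7.5912,2.6486) cross=26.534; C₋=(7.6097,-2.6584) cross=-26.534
  mode + wants cross > 0 → take C=(7.5912,2.6486) (cross=26.534)
ex = (C−B)/|BC| = (0.9545,0.2982); ey = (-0.2982,0.9545)
P = B + -2.61·ex + 2.73·ey = (-4.3047,1.7927)

-4.30 1.79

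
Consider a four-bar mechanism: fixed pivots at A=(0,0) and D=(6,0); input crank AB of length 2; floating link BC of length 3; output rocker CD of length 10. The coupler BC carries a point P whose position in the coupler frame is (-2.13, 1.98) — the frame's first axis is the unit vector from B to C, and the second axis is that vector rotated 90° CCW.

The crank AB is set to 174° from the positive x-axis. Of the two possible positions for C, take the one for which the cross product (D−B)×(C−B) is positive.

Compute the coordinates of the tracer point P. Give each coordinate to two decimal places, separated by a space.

-2.49 -2.66

A=(0,0), D=(6.00,0)
B = A + 2.00·(cos174°, sin174°) = (-1.9890, 0.2091)
|BD| = 7.9918
circle(B,3.00) ∩ circle(D,10.00): a=-1.6975, h=2.4736
  candidates: C₊=(-3.6212,2.7262) cross=19.768; C₋=(-3.7506,-2.2193) cross=-19.768
  mode + wants cross > 0 → take C=(-3.6212,2.7262) (cross=19.768)
ex = (C−B)/|BC| = (-0.5441,0.8390); ey = (-0.8390,-0.5441)
P = B + -2.13·ex + 1.98·ey = (-2.4915,-2.6553)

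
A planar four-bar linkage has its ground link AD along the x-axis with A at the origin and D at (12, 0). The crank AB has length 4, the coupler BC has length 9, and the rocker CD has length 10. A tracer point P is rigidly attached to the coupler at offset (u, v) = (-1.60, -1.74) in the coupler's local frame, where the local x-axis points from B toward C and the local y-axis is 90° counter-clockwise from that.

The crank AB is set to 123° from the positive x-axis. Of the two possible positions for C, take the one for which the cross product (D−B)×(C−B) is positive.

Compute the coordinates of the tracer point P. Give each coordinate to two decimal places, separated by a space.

A=(0,0), D=(12.00,0)
B = A + 4.00·(cos123°, sin123°) = (-2.1786, 3.3547)
|BD| = 14.5700
circle(B,9.00) ∩ circle(D,10.00): a=6.6330, h=6.0831
  candidates: C₊=(5.6768,7.7471) cross=88.630; C₋=(2.8756,-4.0921) cross=-88.630
  mode + wants cross > 0 → take C=(5.6768,7.7471) (cross=88.630)
ex = (C−B)/|BC| = (0.8728,0.4880); ey = (-0.4880,0.8728)
P = B + -1.60·ex + -1.74·ey = (-2.7259,1.0551)

-2.73 1.06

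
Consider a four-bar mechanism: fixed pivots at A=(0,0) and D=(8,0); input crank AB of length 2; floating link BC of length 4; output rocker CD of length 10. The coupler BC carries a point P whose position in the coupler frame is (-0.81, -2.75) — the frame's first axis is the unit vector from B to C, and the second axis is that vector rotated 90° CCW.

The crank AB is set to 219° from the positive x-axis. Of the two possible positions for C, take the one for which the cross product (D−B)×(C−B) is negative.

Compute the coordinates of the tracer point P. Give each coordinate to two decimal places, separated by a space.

A=(0,0), D=(8.00,0)
B = A + 2.00·(cos219°, sin219°) = (-1.5543, -1.2586)
|BD| = 9.6368
circle(B,4.00) ∩ circle(D,10.00): a=0.4601, h=3.9734
  candidates: C₊=(-1.6170,2.7409) cross=38.291; C₋=(-0.5791,-5.1380) cross=-38.291
  mode - wants cross < 0 → take C=(-0.5791,-5.1380) (cross=-38.291)
ex = (C−B)/|BC| = (0.2438,-0.9698); ey = (0.9698,0.2438)
P = B + -0.81·ex + -2.75·ey = (-4.4188,-1.1435)

-4.42 -1.14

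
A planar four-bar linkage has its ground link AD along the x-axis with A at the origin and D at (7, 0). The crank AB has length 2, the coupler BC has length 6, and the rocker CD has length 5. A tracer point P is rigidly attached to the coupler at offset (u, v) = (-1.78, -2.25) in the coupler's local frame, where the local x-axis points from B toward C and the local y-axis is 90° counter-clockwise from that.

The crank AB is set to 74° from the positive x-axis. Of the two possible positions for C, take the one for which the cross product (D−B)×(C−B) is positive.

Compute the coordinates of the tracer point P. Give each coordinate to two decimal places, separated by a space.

0.10 -0.91

A=(0,0), D=(7.00,0)
B = A + 2.00·(cos74°, sin74°) = (0.5513, 1.9225)
|BD| = 6.7292
circle(B,6.00) ∩ circle(D,5.00): a=4.1819, h=4.3025
  candidates: C₊=(5.7881,4.8509) cross=28.952; C₋=(3.3297,-3.3954) cross=-28.952
  mode + wants cross > 0 → take C=(5.7881,4.8509) (cross=28.952)
ex = (C−B)/|BC| = (0.8728,0.4881); ey = (-0.4881,0.8728)
P = B + -1.78·ex + -2.25·ey = (0.0958,-0.9100)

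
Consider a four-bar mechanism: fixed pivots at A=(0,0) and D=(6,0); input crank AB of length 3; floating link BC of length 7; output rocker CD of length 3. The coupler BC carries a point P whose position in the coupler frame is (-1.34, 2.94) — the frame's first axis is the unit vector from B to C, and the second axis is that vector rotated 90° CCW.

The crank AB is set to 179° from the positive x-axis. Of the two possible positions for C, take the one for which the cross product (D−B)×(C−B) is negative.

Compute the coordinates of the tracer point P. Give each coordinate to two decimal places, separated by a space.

-3.45 3.25

A=(0,0), D=(6.00,0)
B = A + 3.00·(cos179°, sin179°) = (-2.9995, 0.0524)
|BD| = 8.9997
circle(B,7.00) ∩ circle(D,3.00): a=6.7221, h=1.9526
  candidates: C₊=(3.7338,1.9658) cross=17.573; C₋=(3.7111,-1.9393) cross=-17.573
  mode - wants cross < 0 → take C=(3.7111,-1.9393) (cross=-17.573)
ex = (C−B)/|BC| = (0.9587,-0.2845); ey = (0.2845,0.9587)
P = B + -1.34·ex + 2.94·ey = (-3.4476,3.2521)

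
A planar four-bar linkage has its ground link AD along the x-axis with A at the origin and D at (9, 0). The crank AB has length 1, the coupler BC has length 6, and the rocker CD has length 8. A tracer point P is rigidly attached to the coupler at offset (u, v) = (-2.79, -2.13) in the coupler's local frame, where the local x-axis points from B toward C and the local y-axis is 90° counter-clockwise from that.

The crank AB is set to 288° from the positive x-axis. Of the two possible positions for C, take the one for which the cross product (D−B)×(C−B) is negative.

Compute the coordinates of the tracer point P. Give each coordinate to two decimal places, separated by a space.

A=(0,0), D=(9.00,0)
B = A + 1.00·(cos288°, sin288°) = (0.3090, -0.9511)
|BD| = 8.7429
circle(B,6.00) ∩ circle(D,8.00): a=2.7701, h=5.3223
  candidates: C₊=(2.4837,4.6410) cross=46.532; C₋=(3.6417,-5.9404) cross=-46.532
  mode - wants cross < 0 → take C=(3.6417,-5.9404) (cross=-46.532)
ex = (C−B)/|BC| = (0.5554,-0.8316); ey = (0.8316,0.5554)
P = B + -2.79·ex + -2.13·ey = (-3.0119,0.1859)

-3.01 0.19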